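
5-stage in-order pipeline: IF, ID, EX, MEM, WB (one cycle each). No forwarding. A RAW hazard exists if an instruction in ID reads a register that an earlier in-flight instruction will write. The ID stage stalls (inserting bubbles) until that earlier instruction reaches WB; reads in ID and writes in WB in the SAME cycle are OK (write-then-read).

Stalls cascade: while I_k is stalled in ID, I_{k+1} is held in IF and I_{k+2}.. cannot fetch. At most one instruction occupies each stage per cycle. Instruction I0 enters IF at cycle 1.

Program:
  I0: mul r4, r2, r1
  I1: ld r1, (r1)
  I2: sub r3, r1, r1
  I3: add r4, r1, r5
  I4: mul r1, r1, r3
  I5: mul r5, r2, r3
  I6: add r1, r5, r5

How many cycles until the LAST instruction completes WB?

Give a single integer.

Answer: 16

Derivation:
I0 mul r4 <- r2,r1: IF@1 ID@2 stall=0 (-) EX@3 MEM@4 WB@5
I1 ld r1 <- r1: IF@2 ID@3 stall=0 (-) EX@4 MEM@5 WB@6
I2 sub r3 <- r1,r1: IF@3 ID@4 stall=2 (RAW on I1.r1 (WB@6)) EX@7 MEM@8 WB@9
I3 add r4 <- r1,r5: IF@4 ID@7 stall=0 (-) EX@8 MEM@9 WB@10
I4 mul r1 <- r1,r3: IF@7 ID@8 stall=1 (RAW on I2.r3 (WB@9)) EX@10 MEM@11 WB@12
I5 mul r5 <- r2,r3: IF@8 ID@10 stall=0 (-) EX@11 MEM@12 WB@13
I6 add r1 <- r5,r5: IF@10 ID@11 stall=2 (RAW on I5.r5 (WB@13)) EX@14 MEM@15 WB@16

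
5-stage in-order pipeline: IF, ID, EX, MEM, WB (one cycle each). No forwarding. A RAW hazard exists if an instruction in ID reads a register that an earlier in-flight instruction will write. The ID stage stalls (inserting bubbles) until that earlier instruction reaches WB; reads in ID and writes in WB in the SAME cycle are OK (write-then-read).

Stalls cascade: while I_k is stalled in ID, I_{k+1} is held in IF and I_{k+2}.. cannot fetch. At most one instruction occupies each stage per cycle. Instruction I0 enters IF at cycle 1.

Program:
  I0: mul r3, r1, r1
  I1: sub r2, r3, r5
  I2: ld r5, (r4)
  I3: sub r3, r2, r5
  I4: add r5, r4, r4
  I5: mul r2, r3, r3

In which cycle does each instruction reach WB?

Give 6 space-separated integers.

Answer: 5 8 9 12 13 15

Derivation:
I0 mul r3 <- r1,r1: IF@1 ID@2 stall=0 (-) EX@3 MEM@4 WB@5
I1 sub r2 <- r3,r5: IF@2 ID@3 stall=2 (RAW on I0.r3 (WB@5)) EX@6 MEM@7 WB@8
I2 ld r5 <- r4: IF@3 ID@6 stall=0 (-) EX@7 MEM@8 WB@9
I3 sub r3 <- r2,r5: IF@6 ID@7 stall=2 (RAW on I2.r5 (WB@9)) EX@10 MEM@11 WB@12
I4 add r5 <- r4,r4: IF@7 ID@10 stall=0 (-) EX@11 MEM@12 WB@13
I5 mul r2 <- r3,r3: IF@10 ID@11 stall=1 (RAW on I3.r3 (WB@12)) EX@13 MEM@14 WB@15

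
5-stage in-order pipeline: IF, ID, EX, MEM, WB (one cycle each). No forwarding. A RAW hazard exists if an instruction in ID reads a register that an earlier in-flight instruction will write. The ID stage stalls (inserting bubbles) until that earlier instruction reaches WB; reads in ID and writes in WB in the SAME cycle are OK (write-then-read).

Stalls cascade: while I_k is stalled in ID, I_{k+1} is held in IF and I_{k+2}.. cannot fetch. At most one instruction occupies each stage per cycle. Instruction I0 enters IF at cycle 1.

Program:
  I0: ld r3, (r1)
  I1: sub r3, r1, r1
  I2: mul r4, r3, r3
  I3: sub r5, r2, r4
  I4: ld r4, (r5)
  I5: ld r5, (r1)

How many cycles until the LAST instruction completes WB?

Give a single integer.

Answer: 16

Derivation:
I0 ld r3 <- r1: IF@1 ID@2 stall=0 (-) EX@3 MEM@4 WB@5
I1 sub r3 <- r1,r1: IF@2 ID@3 stall=0 (-) EX@4 MEM@5 WB@6
I2 mul r4 <- r3,r3: IF@3 ID@4 stall=2 (RAW on I1.r3 (WB@6)) EX@7 MEM@8 WB@9
I3 sub r5 <- r2,r4: IF@4 ID@7 stall=2 (RAW on I2.r4 (WB@9)) EX@10 MEM@11 WB@12
I4 ld r4 <- r5: IF@7 ID@10 stall=2 (RAW on I3.r5 (WB@12)) EX@13 MEM@14 WB@15
I5 ld r5 <- r1: IF@10 ID@13 stall=0 (-) EX@14 MEM@15 WB@16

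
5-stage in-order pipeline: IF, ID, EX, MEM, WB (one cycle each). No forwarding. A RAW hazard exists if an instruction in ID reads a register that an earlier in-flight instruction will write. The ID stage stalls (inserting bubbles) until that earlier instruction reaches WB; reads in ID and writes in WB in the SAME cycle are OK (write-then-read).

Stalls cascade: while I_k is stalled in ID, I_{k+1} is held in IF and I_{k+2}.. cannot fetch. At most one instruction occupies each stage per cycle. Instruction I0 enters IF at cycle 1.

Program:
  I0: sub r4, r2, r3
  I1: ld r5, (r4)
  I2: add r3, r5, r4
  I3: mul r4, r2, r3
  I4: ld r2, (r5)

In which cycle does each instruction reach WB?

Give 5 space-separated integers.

Answer: 5 8 11 14 15

Derivation:
I0 sub r4 <- r2,r3: IF@1 ID@2 stall=0 (-) EX@3 MEM@4 WB@5
I1 ld r5 <- r4: IF@2 ID@3 stall=2 (RAW on I0.r4 (WB@5)) EX@6 MEM@7 WB@8
I2 add r3 <- r5,r4: IF@3 ID@6 stall=2 (RAW on I1.r5 (WB@8)) EX@9 MEM@10 WB@11
I3 mul r4 <- r2,r3: IF@6 ID@9 stall=2 (RAW on I2.r3 (WB@11)) EX@12 MEM@13 WB@14
I4 ld r2 <- r5: IF@9 ID@12 stall=0 (-) EX@13 MEM@14 WB@15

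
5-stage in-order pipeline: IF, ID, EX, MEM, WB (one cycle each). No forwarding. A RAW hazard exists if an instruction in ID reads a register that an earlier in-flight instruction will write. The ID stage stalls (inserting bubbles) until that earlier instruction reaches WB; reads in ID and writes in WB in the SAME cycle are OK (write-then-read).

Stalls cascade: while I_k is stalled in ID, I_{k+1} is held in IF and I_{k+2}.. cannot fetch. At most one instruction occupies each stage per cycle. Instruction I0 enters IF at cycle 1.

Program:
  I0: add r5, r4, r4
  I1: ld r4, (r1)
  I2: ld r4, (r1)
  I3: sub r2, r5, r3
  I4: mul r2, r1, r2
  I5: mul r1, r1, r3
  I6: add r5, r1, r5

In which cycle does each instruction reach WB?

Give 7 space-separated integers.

I0 add r5 <- r4,r4: IF@1 ID@2 stall=0 (-) EX@3 MEM@4 WB@5
I1 ld r4 <- r1: IF@2 ID@3 stall=0 (-) EX@4 MEM@5 WB@6
I2 ld r4 <- r1: IF@3 ID@4 stall=0 (-) EX@5 MEM@6 WB@7
I3 sub r2 <- r5,r3: IF@4 ID@5 stall=0 (-) EX@6 MEM@7 WB@8
I4 mul r2 <- r1,r2: IF@5 ID@6 stall=2 (RAW on I3.r2 (WB@8)) EX@9 MEM@10 WB@11
I5 mul r1 <- r1,r3: IF@6 ID@9 stall=0 (-) EX@10 MEM@11 WB@12
I6 add r5 <- r1,r5: IF@9 ID@10 stall=2 (RAW on I5.r1 (WB@12)) EX@13 MEM@14 WB@15

Answer: 5 6 7 8 11 12 15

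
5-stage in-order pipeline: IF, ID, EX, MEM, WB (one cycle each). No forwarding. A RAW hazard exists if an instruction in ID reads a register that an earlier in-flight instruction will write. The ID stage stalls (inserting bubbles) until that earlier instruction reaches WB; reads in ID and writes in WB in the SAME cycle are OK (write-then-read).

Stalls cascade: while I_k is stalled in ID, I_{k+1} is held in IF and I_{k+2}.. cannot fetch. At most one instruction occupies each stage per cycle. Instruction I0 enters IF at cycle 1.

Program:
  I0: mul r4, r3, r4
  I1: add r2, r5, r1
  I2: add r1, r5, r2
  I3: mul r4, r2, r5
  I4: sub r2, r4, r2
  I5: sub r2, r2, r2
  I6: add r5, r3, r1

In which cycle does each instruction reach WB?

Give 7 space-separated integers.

Answer: 5 6 9 10 13 16 17

Derivation:
I0 mul r4 <- r3,r4: IF@1 ID@2 stall=0 (-) EX@3 MEM@4 WB@5
I1 add r2 <- r5,r1: IF@2 ID@3 stall=0 (-) EX@4 MEM@5 WB@6
I2 add r1 <- r5,r2: IF@3 ID@4 stall=2 (RAW on I1.r2 (WB@6)) EX@7 MEM@8 WB@9
I3 mul r4 <- r2,r5: IF@4 ID@7 stall=0 (-) EX@8 MEM@9 WB@10
I4 sub r2 <- r4,r2: IF@7 ID@8 stall=2 (RAW on I3.r4 (WB@10)) EX@11 MEM@12 WB@13
I5 sub r2 <- r2,r2: IF@8 ID@11 stall=2 (RAW on I4.r2 (WB@13)) EX@14 MEM@15 WB@16
I6 add r5 <- r3,r1: IF@11 ID@14 stall=0 (-) EX@15 MEM@16 WB@17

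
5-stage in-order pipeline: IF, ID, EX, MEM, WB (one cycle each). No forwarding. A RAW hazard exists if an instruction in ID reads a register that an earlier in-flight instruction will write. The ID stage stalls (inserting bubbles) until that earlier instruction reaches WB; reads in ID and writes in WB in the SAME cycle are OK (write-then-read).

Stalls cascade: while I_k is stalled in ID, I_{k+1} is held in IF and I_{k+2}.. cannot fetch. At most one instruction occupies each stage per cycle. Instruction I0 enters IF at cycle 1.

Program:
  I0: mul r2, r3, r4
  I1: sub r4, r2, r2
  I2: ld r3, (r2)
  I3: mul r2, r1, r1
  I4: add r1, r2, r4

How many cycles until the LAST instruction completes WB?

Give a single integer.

Answer: 13

Derivation:
I0 mul r2 <- r3,r4: IF@1 ID@2 stall=0 (-) EX@3 MEM@4 WB@5
I1 sub r4 <- r2,r2: IF@2 ID@3 stall=2 (RAW on I0.r2 (WB@5)) EX@6 MEM@7 WB@8
I2 ld r3 <- r2: IF@3 ID@6 stall=0 (-) EX@7 MEM@8 WB@9
I3 mul r2 <- r1,r1: IF@6 ID@7 stall=0 (-) EX@8 MEM@9 WB@10
I4 add r1 <- r2,r4: IF@7 ID@8 stall=2 (RAW on I3.r2 (WB@10)) EX@11 MEM@12 WB@13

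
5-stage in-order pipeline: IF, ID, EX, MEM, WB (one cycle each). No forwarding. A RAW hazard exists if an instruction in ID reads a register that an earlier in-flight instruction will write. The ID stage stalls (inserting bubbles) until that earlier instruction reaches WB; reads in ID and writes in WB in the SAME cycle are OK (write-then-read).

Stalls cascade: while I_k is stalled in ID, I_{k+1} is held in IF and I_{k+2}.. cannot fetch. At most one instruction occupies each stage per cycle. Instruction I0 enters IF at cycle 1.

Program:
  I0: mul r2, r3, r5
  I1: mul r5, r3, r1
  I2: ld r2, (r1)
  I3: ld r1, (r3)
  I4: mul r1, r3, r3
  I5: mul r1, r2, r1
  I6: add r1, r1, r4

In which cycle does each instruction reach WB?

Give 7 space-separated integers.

I0 mul r2 <- r3,r5: IF@1 ID@2 stall=0 (-) EX@3 MEM@4 WB@5
I1 mul r5 <- r3,r1: IF@2 ID@3 stall=0 (-) EX@4 MEM@5 WB@6
I2 ld r2 <- r1: IF@3 ID@4 stall=0 (-) EX@5 MEM@6 WB@7
I3 ld r1 <- r3: IF@4 ID@5 stall=0 (-) EX@6 MEM@7 WB@8
I4 mul r1 <- r3,r3: IF@5 ID@6 stall=0 (-) EX@7 MEM@8 WB@9
I5 mul r1 <- r2,r1: IF@6 ID@7 stall=2 (RAW on I4.r1 (WB@9)) EX@10 MEM@11 WB@12
I6 add r1 <- r1,r4: IF@7 ID@10 stall=2 (RAW on I5.r1 (WB@12)) EX@13 MEM@14 WB@15

Answer: 5 6 7 8 9 12 15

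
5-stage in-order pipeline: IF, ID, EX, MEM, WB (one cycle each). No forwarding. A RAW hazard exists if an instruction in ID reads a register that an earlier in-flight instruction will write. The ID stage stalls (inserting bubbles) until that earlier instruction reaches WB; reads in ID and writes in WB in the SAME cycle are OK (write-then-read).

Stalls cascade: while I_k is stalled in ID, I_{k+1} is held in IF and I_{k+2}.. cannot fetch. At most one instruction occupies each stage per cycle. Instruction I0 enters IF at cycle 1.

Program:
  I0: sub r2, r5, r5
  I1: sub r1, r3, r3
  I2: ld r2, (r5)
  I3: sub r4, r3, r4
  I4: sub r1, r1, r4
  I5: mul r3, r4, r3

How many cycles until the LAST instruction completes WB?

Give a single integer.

Answer: 12

Derivation:
I0 sub r2 <- r5,r5: IF@1 ID@2 stall=0 (-) EX@3 MEM@4 WB@5
I1 sub r1 <- r3,r3: IF@2 ID@3 stall=0 (-) EX@4 MEM@5 WB@6
I2 ld r2 <- r5: IF@3 ID@4 stall=0 (-) EX@5 MEM@6 WB@7
I3 sub r4 <- r3,r4: IF@4 ID@5 stall=0 (-) EX@6 MEM@7 WB@8
I4 sub r1 <- r1,r4: IF@5 ID@6 stall=2 (RAW on I3.r4 (WB@8)) EX@9 MEM@10 WB@11
I5 mul r3 <- r4,r3: IF@6 ID@9 stall=0 (-) EX@10 MEM@11 WB@12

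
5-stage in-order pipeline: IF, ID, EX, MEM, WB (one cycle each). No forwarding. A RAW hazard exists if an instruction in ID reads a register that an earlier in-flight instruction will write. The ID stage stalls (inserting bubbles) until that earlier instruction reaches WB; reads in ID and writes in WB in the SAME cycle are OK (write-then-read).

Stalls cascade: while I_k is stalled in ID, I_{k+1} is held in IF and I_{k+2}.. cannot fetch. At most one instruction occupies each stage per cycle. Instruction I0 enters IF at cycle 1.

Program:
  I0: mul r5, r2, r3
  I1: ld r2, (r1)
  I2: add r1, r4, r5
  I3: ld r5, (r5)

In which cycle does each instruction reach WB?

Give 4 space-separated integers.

I0 mul r5 <- r2,r3: IF@1 ID@2 stall=0 (-) EX@3 MEM@4 WB@5
I1 ld r2 <- r1: IF@2 ID@3 stall=0 (-) EX@4 MEM@5 WB@6
I2 add r1 <- r4,r5: IF@3 ID@4 stall=1 (RAW on I0.r5 (WB@5)) EX@6 MEM@7 WB@8
I3 ld r5 <- r5: IF@4 ID@6 stall=0 (-) EX@7 MEM@8 WB@9

Answer: 5 6 8 9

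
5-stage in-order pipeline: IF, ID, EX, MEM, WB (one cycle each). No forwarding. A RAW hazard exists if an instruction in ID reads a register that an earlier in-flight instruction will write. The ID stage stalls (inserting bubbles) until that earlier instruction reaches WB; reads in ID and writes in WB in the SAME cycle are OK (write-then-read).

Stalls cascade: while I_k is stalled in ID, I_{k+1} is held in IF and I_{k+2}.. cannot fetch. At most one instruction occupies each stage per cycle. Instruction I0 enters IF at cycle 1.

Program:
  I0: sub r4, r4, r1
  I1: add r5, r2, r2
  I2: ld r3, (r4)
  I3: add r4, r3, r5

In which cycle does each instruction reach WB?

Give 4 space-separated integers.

I0 sub r4 <- r4,r1: IF@1 ID@2 stall=0 (-) EX@3 MEM@4 WB@5
I1 add r5 <- r2,r2: IF@2 ID@3 stall=0 (-) EX@4 MEM@5 WB@6
I2 ld r3 <- r4: IF@3 ID@4 stall=1 (RAW on I0.r4 (WB@5)) EX@6 MEM@7 WB@8
I3 add r4 <- r3,r5: IF@4 ID@6 stall=2 (RAW on I2.r3 (WB@8)) EX@9 MEM@10 WB@11

Answer: 5 6 8 11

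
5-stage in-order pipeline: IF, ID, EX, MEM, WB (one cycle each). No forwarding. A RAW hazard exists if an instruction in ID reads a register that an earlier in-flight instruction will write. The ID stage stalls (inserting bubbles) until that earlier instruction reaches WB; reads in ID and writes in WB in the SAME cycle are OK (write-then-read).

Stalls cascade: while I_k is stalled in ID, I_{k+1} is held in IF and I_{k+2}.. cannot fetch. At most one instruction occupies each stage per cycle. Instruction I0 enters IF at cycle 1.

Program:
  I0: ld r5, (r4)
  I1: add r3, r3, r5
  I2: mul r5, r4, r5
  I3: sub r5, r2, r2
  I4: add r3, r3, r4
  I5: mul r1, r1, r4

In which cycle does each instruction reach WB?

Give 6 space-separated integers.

I0 ld r5 <- r4: IF@1 ID@2 stall=0 (-) EX@3 MEM@4 WB@5
I1 add r3 <- r3,r5: IF@2 ID@3 stall=2 (RAW on I0.r5 (WB@5)) EX@6 MEM@7 WB@8
I2 mul r5 <- r4,r5: IF@3 ID@6 stall=0 (-) EX@7 MEM@8 WB@9
I3 sub r5 <- r2,r2: IF@6 ID@7 stall=0 (-) EX@8 MEM@9 WB@10
I4 add r3 <- r3,r4: IF@7 ID@8 stall=0 (-) EX@9 MEM@10 WB@11
I5 mul r1 <- r1,r4: IF@8 ID@9 stall=0 (-) EX@10 MEM@11 WB@12

Answer: 5 8 9 10 11 12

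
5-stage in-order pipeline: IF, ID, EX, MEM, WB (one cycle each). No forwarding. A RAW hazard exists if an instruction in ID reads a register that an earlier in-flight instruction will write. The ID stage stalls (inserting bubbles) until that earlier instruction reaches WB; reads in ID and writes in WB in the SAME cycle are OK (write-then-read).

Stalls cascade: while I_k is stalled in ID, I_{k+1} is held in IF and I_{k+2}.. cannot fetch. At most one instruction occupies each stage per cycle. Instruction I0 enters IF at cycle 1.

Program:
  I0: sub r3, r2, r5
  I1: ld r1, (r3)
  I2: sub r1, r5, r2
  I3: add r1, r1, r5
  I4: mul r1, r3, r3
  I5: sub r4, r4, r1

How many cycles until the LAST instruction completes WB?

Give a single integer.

Answer: 16

Derivation:
I0 sub r3 <- r2,r5: IF@1 ID@2 stall=0 (-) EX@3 MEM@4 WB@5
I1 ld r1 <- r3: IF@2 ID@3 stall=2 (RAW on I0.r3 (WB@5)) EX@6 MEM@7 WB@8
I2 sub r1 <- r5,r2: IF@3 ID@6 stall=0 (-) EX@7 MEM@8 WB@9
I3 add r1 <- r1,r5: IF@6 ID@7 stall=2 (RAW on I2.r1 (WB@9)) EX@10 MEM@11 WB@12
I4 mul r1 <- r3,r3: IF@7 ID@10 stall=0 (-) EX@11 MEM@12 WB@13
I5 sub r4 <- r4,r1: IF@10 ID@11 stall=2 (RAW on I4.r1 (WB@13)) EX@14 MEM@15 WB@16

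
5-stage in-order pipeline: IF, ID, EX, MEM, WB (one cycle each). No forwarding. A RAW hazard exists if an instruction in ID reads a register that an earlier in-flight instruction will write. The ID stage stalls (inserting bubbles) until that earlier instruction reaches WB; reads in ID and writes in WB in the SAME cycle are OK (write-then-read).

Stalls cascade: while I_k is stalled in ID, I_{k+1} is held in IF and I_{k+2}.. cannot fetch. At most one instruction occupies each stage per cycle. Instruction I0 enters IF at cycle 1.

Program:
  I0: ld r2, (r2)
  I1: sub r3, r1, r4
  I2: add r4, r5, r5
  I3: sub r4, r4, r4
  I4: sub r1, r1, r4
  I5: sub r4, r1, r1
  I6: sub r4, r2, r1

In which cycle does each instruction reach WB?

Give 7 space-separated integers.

I0 ld r2 <- r2: IF@1 ID@2 stall=0 (-) EX@3 MEM@4 WB@5
I1 sub r3 <- r1,r4: IF@2 ID@3 stall=0 (-) EX@4 MEM@5 WB@6
I2 add r4 <- r5,r5: IF@3 ID@4 stall=0 (-) EX@5 MEM@6 WB@7
I3 sub r4 <- r4,r4: IF@4 ID@5 stall=2 (RAW on I2.r4 (WB@7)) EX@8 MEM@9 WB@10
I4 sub r1 <- r1,r4: IF@5 ID@8 stall=2 (RAW on I3.r4 (WB@10)) EX@11 MEM@12 WB@13
I5 sub r4 <- r1,r1: IF@8 ID@11 stall=2 (RAW on I4.r1 (WB@13)) EX@14 MEM@15 WB@16
I6 sub r4 <- r2,r1: IF@11 ID@14 stall=0 (-) EX@15 MEM@16 WB@17

Answer: 5 6 7 10 13 16 17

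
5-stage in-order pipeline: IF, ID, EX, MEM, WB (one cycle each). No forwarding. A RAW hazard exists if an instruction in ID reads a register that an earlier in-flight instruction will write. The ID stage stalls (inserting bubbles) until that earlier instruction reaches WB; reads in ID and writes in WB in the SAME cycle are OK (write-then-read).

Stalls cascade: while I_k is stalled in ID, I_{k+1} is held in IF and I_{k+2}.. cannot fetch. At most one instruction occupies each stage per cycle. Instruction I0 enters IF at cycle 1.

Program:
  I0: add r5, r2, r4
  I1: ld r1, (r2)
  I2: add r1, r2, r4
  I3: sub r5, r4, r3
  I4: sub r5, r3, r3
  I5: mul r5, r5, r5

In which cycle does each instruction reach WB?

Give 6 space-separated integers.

I0 add r5 <- r2,r4: IF@1 ID@2 stall=0 (-) EX@3 MEM@4 WB@5
I1 ld r1 <- r2: IF@2 ID@3 stall=0 (-) EX@4 MEM@5 WB@6
I2 add r1 <- r2,r4: IF@3 ID@4 stall=0 (-) EX@5 MEM@6 WB@7
I3 sub r5 <- r4,r3: IF@4 ID@5 stall=0 (-) EX@6 MEM@7 WB@8
I4 sub r5 <- r3,r3: IF@5 ID@6 stall=0 (-) EX@7 MEM@8 WB@9
I5 mul r5 <- r5,r5: IF@6 ID@7 stall=2 (RAW on I4.r5 (WB@9)) EX@10 MEM@11 WB@12

Answer: 5 6 7 8 9 12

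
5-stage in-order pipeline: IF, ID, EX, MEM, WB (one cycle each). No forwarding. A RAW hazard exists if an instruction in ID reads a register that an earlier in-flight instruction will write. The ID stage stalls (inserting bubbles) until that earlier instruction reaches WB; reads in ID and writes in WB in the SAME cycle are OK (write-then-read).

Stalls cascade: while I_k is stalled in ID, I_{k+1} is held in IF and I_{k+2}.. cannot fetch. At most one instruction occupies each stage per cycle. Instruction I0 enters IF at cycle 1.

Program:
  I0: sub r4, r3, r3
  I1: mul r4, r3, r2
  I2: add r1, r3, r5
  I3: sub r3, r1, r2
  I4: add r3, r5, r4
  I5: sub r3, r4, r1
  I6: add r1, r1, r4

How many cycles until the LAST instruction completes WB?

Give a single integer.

Answer: 13

Derivation:
I0 sub r4 <- r3,r3: IF@1 ID@2 stall=0 (-) EX@3 MEM@4 WB@5
I1 mul r4 <- r3,r2: IF@2 ID@3 stall=0 (-) EX@4 MEM@5 WB@6
I2 add r1 <- r3,r5: IF@3 ID@4 stall=0 (-) EX@5 MEM@6 WB@7
I3 sub r3 <- r1,r2: IF@4 ID@5 stall=2 (RAW on I2.r1 (WB@7)) EX@8 MEM@9 WB@10
I4 add r3 <- r5,r4: IF@5 ID@8 stall=0 (-) EX@9 MEM@10 WB@11
I5 sub r3 <- r4,r1: IF@8 ID@9 stall=0 (-) EX@10 MEM@11 WB@12
I6 add r1 <- r1,r4: IF@9 ID@10 stall=0 (-) EX@11 MEM@12 WB@13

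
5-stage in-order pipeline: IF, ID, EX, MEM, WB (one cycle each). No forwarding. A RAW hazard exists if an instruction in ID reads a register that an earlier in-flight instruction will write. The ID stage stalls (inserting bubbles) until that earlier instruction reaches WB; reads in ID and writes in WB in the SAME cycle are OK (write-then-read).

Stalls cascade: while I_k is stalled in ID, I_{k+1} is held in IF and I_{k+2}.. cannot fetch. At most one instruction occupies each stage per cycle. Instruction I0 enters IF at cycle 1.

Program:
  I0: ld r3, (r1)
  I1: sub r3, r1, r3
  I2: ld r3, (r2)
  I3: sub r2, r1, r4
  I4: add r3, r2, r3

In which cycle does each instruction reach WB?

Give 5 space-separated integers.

Answer: 5 8 9 10 13

Derivation:
I0 ld r3 <- r1: IF@1 ID@2 stall=0 (-) EX@3 MEM@4 WB@5
I1 sub r3 <- r1,r3: IF@2 ID@3 stall=2 (RAW on I0.r3 (WB@5)) EX@6 MEM@7 WB@8
I2 ld r3 <- r2: IF@3 ID@6 stall=0 (-) EX@7 MEM@8 WB@9
I3 sub r2 <- r1,r4: IF@6 ID@7 stall=0 (-) EX@8 MEM@9 WB@10
I4 add r3 <- r2,r3: IF@7 ID@8 stall=2 (RAW on I3.r2 (WB@10)) EX@11 MEM@12 WB@13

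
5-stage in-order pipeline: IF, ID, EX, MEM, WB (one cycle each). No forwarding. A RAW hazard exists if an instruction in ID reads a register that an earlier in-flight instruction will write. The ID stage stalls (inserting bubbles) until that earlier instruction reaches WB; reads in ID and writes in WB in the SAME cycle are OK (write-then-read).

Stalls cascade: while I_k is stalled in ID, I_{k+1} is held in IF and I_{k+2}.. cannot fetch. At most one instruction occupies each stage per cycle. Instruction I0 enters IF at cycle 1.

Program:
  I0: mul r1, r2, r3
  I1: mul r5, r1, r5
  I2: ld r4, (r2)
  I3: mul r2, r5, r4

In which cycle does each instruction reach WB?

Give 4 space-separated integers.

I0 mul r1 <- r2,r3: IF@1 ID@2 stall=0 (-) EX@3 MEM@4 WB@5
I1 mul r5 <- r1,r5: IF@2 ID@3 stall=2 (RAW on I0.r1 (WB@5)) EX@6 MEM@7 WB@8
I2 ld r4 <- r2: IF@3 ID@6 stall=0 (-) EX@7 MEM@8 WB@9
I3 mul r2 <- r5,r4: IF@6 ID@7 stall=2 (RAW on I2.r4 (WB@9)) EX@10 MEM@11 WB@12

Answer: 5 8 9 12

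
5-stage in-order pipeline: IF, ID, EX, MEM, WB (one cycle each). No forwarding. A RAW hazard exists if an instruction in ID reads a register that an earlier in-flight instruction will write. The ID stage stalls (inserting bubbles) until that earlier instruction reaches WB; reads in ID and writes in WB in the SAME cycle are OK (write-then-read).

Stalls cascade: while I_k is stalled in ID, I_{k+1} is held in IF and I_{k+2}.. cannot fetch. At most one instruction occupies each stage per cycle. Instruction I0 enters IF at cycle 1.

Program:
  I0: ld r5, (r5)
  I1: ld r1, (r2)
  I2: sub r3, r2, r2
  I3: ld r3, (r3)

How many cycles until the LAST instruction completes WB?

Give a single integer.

Answer: 10

Derivation:
I0 ld r5 <- r5: IF@1 ID@2 stall=0 (-) EX@3 MEM@4 WB@5
I1 ld r1 <- r2: IF@2 ID@3 stall=0 (-) EX@4 MEM@5 WB@6
I2 sub r3 <- r2,r2: IF@3 ID@4 stall=0 (-) EX@5 MEM@6 WB@7
I3 ld r3 <- r3: IF@4 ID@5 stall=2 (RAW on I2.r3 (WB@7)) EX@8 MEM@9 WB@10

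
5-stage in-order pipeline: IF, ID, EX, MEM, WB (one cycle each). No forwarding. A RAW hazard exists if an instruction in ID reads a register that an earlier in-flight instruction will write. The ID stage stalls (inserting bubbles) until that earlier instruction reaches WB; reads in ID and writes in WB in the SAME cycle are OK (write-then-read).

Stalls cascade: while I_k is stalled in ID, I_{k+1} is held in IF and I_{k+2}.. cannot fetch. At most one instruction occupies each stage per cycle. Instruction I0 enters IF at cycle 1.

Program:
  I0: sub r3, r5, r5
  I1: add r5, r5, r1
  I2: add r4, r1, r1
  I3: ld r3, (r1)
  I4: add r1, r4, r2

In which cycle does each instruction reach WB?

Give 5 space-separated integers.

Answer: 5 6 7 8 10

Derivation:
I0 sub r3 <- r5,r5: IF@1 ID@2 stall=0 (-) EX@3 MEM@4 WB@5
I1 add r5 <- r5,r1: IF@2 ID@3 stall=0 (-) EX@4 MEM@5 WB@6
I2 add r4 <- r1,r1: IF@3 ID@4 stall=0 (-) EX@5 MEM@6 WB@7
I3 ld r3 <- r1: IF@4 ID@5 stall=0 (-) EX@6 MEM@7 WB@8
I4 add r1 <- r4,r2: IF@5 ID@6 stall=1 (RAW on I2.r4 (WB@7)) EX@8 MEM@9 WB@10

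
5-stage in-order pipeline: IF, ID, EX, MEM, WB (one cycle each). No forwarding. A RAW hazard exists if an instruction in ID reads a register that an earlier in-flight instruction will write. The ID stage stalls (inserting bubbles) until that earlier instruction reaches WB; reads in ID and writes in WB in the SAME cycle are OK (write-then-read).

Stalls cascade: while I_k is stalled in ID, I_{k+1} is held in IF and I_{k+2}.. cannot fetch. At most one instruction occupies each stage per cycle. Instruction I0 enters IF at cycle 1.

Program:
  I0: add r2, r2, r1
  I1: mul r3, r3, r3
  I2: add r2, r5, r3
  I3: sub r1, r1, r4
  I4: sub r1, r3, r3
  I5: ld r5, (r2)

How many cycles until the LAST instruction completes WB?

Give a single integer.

Answer: 12

Derivation:
I0 add r2 <- r2,r1: IF@1 ID@2 stall=0 (-) EX@3 MEM@4 WB@5
I1 mul r3 <- r3,r3: IF@2 ID@3 stall=0 (-) EX@4 MEM@5 WB@6
I2 add r2 <- r5,r3: IF@3 ID@4 stall=2 (RAW on I1.r3 (WB@6)) EX@7 MEM@8 WB@9
I3 sub r1 <- r1,r4: IF@4 ID@7 stall=0 (-) EX@8 MEM@9 WB@10
I4 sub r1 <- r3,r3: IF@7 ID@8 stall=0 (-) EX@9 MEM@10 WB@11
I5 ld r5 <- r2: IF@8 ID@9 stall=0 (-) EX@10 MEM@11 WB@12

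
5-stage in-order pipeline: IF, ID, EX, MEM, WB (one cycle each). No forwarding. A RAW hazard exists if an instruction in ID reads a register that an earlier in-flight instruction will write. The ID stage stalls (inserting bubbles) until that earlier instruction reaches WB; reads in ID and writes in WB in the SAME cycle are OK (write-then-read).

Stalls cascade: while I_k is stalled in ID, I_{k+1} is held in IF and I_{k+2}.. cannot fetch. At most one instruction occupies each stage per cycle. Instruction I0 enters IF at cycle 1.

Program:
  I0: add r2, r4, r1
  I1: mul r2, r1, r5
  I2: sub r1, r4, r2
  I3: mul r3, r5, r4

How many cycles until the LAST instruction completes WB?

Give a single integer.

Answer: 10

Derivation:
I0 add r2 <- r4,r1: IF@1 ID@2 stall=0 (-) EX@3 MEM@4 WB@5
I1 mul r2 <- r1,r5: IF@2 ID@3 stall=0 (-) EX@4 MEM@5 WB@6
I2 sub r1 <- r4,r2: IF@3 ID@4 stall=2 (RAW on I1.r2 (WB@6)) EX@7 MEM@8 WB@9
I3 mul r3 <- r5,r4: IF@4 ID@7 stall=0 (-) EX@8 MEM@9 WB@10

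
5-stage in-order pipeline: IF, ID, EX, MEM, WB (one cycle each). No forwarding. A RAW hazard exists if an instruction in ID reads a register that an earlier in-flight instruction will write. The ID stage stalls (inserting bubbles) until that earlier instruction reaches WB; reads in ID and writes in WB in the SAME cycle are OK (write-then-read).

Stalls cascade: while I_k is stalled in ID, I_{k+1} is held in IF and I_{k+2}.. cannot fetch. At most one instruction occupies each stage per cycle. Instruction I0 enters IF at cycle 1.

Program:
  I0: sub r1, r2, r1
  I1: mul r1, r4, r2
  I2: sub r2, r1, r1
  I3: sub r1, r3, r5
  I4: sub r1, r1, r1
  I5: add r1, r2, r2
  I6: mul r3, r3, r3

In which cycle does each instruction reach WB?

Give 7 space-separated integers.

Answer: 5 6 9 10 13 14 15

Derivation:
I0 sub r1 <- r2,r1: IF@1 ID@2 stall=0 (-) EX@3 MEM@4 WB@5
I1 mul r1 <- r4,r2: IF@2 ID@3 stall=0 (-) EX@4 MEM@5 WB@6
I2 sub r2 <- r1,r1: IF@3 ID@4 stall=2 (RAW on I1.r1 (WB@6)) EX@7 MEM@8 WB@9
I3 sub r1 <- r3,r5: IF@4 ID@7 stall=0 (-) EX@8 MEM@9 WB@10
I4 sub r1 <- r1,r1: IF@7 ID@8 stall=2 (RAW on I3.r1 (WB@10)) EX@11 MEM@12 WB@13
I5 add r1 <- r2,r2: IF@8 ID@11 stall=0 (-) EX@12 MEM@13 WB@14
I6 mul r3 <- r3,r3: IF@11 ID@12 stall=0 (-) EX@13 MEM@14 WB@15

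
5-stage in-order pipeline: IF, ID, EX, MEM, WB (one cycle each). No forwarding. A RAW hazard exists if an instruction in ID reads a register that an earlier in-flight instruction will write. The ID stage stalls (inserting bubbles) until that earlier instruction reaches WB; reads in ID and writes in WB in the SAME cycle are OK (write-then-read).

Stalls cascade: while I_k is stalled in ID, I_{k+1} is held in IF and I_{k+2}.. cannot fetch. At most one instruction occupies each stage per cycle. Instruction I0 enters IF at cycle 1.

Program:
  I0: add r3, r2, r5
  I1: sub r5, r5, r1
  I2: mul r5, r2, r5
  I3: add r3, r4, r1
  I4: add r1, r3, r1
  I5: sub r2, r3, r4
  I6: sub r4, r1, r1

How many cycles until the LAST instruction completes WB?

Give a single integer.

Answer: 16

Derivation:
I0 add r3 <- r2,r5: IF@1 ID@2 stall=0 (-) EX@3 MEM@4 WB@5
I1 sub r5 <- r5,r1: IF@2 ID@3 stall=0 (-) EX@4 MEM@5 WB@6
I2 mul r5 <- r2,r5: IF@3 ID@4 stall=2 (RAW on I1.r5 (WB@6)) EX@7 MEM@8 WB@9
I3 add r3 <- r4,r1: IF@4 ID@7 stall=0 (-) EX@8 MEM@9 WB@10
I4 add r1 <- r3,r1: IF@7 ID@8 stall=2 (RAW on I3.r3 (WB@10)) EX@11 MEM@12 WB@13
I5 sub r2 <- r3,r4: IF@8 ID@11 stall=0 (-) EX@12 MEM@13 WB@14
I6 sub r4 <- r1,r1: IF@11 ID@12 stall=1 (RAW on I4.r1 (WB@13)) EX@14 MEM@15 WB@16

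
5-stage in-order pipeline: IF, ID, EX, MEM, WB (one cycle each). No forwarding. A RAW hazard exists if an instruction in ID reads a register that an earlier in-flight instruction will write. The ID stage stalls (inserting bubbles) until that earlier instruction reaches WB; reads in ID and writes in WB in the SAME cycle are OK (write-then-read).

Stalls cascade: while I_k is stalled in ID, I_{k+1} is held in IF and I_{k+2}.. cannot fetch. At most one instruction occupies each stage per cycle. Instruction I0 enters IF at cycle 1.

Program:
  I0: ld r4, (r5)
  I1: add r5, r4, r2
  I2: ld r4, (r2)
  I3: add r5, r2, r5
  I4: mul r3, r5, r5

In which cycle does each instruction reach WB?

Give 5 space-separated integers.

I0 ld r4 <- r5: IF@1 ID@2 stall=0 (-) EX@3 MEM@4 WB@5
I1 add r5 <- r4,r2: IF@2 ID@3 stall=2 (RAW on I0.r4 (WB@5)) EX@6 MEM@7 WB@8
I2 ld r4 <- r2: IF@3 ID@6 stall=0 (-) EX@7 MEM@8 WB@9
I3 add r5 <- r2,r5: IF@6 ID@7 stall=1 (RAW on I1.r5 (WB@8)) EX@9 MEM@10 WB@11
I4 mul r3 <- r5,r5: IF@7 ID@9 stall=2 (RAW on I3.r5 (WB@11)) EX@12 MEM@13 WB@14

Answer: 5 8 9 11 14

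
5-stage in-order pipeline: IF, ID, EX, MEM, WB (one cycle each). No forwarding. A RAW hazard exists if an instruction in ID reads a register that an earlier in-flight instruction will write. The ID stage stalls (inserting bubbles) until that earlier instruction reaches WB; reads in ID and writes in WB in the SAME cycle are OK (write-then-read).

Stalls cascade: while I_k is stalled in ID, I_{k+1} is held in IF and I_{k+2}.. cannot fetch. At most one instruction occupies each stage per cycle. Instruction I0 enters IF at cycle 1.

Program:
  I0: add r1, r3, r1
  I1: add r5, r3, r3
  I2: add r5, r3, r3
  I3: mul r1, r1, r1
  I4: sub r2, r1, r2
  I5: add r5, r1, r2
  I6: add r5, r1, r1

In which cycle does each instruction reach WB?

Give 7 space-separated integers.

Answer: 5 6 7 8 11 14 15

Derivation:
I0 add r1 <- r3,r1: IF@1 ID@2 stall=0 (-) EX@3 MEM@4 WB@5
I1 add r5 <- r3,r3: IF@2 ID@3 stall=0 (-) EX@4 MEM@5 WB@6
I2 add r5 <- r3,r3: IF@3 ID@4 stall=0 (-) EX@5 MEM@6 WB@7
I3 mul r1 <- r1,r1: IF@4 ID@5 stall=0 (-) EX@6 MEM@7 WB@8
I4 sub r2 <- r1,r2: IF@5 ID@6 stall=2 (RAW on I3.r1 (WB@8)) EX@9 MEM@10 WB@11
I5 add r5 <- r1,r2: IF@6 ID@9 stall=2 (RAW on I4.r2 (WB@11)) EX@12 MEM@13 WB@14
I6 add r5 <- r1,r1: IF@9 ID@12 stall=0 (-) EX@13 MEM@14 WB@15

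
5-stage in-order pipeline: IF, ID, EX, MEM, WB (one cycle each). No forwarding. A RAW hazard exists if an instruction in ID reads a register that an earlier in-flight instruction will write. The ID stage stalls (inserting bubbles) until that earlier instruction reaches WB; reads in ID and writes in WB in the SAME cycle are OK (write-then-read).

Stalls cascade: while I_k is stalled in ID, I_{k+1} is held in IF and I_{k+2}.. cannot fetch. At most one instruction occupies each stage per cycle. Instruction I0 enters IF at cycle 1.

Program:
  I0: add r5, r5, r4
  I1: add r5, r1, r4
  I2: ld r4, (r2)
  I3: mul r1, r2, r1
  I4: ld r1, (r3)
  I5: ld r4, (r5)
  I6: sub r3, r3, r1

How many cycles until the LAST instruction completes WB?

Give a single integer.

I0 add r5 <- r5,r4: IF@1 ID@2 stall=0 (-) EX@3 MEM@4 WB@5
I1 add r5 <- r1,r4: IF@2 ID@3 stall=0 (-) EX@4 MEM@5 WB@6
I2 ld r4 <- r2: IF@3 ID@4 stall=0 (-) EX@5 MEM@6 WB@7
I3 mul r1 <- r2,r1: IF@4 ID@5 stall=0 (-) EX@6 MEM@7 WB@8
I4 ld r1 <- r3: IF@5 ID@6 stall=0 (-) EX@7 MEM@8 WB@9
I5 ld r4 <- r5: IF@6 ID@7 stall=0 (-) EX@8 MEM@9 WB@10
I6 sub r3 <- r3,r1: IF@7 ID@8 stall=1 (RAW on I4.r1 (WB@9)) EX@10 MEM@11 WB@12

Answer: 12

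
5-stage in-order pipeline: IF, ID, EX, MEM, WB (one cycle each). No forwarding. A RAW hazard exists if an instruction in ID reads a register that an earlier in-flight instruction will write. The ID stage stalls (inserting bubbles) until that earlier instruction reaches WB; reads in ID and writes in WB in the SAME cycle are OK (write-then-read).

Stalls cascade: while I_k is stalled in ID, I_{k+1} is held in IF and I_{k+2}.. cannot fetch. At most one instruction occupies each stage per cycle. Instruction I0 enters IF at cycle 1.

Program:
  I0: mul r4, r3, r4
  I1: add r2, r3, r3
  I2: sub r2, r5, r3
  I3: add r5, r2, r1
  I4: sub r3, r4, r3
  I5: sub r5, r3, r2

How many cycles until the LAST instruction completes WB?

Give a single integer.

I0 mul r4 <- r3,r4: IF@1 ID@2 stall=0 (-) EX@3 MEM@4 WB@5
I1 add r2 <- r3,r3: IF@2 ID@3 stall=0 (-) EX@4 MEM@5 WB@6
I2 sub r2 <- r5,r3: IF@3 ID@4 stall=0 (-) EX@5 MEM@6 WB@7
I3 add r5 <- r2,r1: IF@4 ID@5 stall=2 (RAW on I2.r2 (WB@7)) EX@8 MEM@9 WB@10
I4 sub r3 <- r4,r3: IF@5 ID@8 stall=0 (-) EX@9 MEM@10 WB@11
I5 sub r5 <- r3,r2: IF@8 ID@9 stall=2 (RAW on I4.r3 (WB@11)) EX@12 MEM@13 WB@14

Answer: 14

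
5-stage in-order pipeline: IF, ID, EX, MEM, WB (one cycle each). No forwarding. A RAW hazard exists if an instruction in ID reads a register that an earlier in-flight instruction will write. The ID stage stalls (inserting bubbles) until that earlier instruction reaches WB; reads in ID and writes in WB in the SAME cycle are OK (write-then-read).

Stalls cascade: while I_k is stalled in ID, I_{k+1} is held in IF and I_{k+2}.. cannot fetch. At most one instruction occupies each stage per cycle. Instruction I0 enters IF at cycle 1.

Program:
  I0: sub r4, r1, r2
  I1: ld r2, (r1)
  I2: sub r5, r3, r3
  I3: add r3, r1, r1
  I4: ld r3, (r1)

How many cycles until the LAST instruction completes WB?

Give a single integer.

I0 sub r4 <- r1,r2: IF@1 ID@2 stall=0 (-) EX@3 MEM@4 WB@5
I1 ld r2 <- r1: IF@2 ID@3 stall=0 (-) EX@4 MEM@5 WB@6
I2 sub r5 <- r3,r3: IF@3 ID@4 stall=0 (-) EX@5 MEM@6 WB@7
I3 add r3 <- r1,r1: IF@4 ID@5 stall=0 (-) EX@6 MEM@7 WB@8
I4 ld r3 <- r1: IF@5 ID@6 stall=0 (-) EX@7 MEM@8 WB@9

Answer: 9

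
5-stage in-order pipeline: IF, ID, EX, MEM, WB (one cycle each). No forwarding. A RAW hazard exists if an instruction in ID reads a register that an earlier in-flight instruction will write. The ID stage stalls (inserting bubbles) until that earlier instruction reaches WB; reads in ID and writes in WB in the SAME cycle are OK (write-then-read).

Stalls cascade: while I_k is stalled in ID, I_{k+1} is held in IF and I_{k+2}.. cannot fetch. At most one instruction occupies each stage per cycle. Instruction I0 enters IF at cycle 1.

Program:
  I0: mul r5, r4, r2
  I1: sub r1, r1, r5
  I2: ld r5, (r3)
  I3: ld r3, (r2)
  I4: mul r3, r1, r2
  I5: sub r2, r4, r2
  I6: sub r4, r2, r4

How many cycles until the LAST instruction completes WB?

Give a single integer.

Answer: 15

Derivation:
I0 mul r5 <- r4,r2: IF@1 ID@2 stall=0 (-) EX@3 MEM@4 WB@5
I1 sub r1 <- r1,r5: IF@2 ID@3 stall=2 (RAW on I0.r5 (WB@5)) EX@6 MEM@7 WB@8
I2 ld r5 <- r3: IF@3 ID@6 stall=0 (-) EX@7 MEM@8 WB@9
I3 ld r3 <- r2: IF@6 ID@7 stall=0 (-) EX@8 MEM@9 WB@10
I4 mul r3 <- r1,r2: IF@7 ID@8 stall=0 (-) EX@9 MEM@10 WB@11
I5 sub r2 <- r4,r2: IF@8 ID@9 stall=0 (-) EX@10 MEM@11 WB@12
I6 sub r4 <- r2,r4: IF@9 ID@10 stall=2 (RAW on I5.r2 (WB@12)) EX@13 MEM@14 WB@15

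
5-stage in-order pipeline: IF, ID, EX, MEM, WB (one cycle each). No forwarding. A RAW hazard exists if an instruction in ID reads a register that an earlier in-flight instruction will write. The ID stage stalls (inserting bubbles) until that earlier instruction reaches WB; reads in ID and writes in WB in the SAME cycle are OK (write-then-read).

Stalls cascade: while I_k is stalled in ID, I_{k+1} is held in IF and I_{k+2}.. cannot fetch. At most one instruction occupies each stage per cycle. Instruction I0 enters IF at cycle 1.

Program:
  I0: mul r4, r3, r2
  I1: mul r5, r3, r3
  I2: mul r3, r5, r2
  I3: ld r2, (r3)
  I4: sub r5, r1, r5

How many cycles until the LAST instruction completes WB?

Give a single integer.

I0 mul r4 <- r3,r2: IF@1 ID@2 stall=0 (-) EX@3 MEM@4 WB@5
I1 mul r5 <- r3,r3: IF@2 ID@3 stall=0 (-) EX@4 MEM@5 WB@6
I2 mul r3 <- r5,r2: IF@3 ID@4 stall=2 (RAW on I1.r5 (WB@6)) EX@7 MEM@8 WB@9
I3 ld r2 <- r3: IF@4 ID@7 stall=2 (RAW on I2.r3 (WB@9)) EX@10 MEM@11 WB@12
I4 sub r5 <- r1,r5: IF@7 ID@10 stall=0 (-) EX@11 MEM@12 WB@13

Answer: 13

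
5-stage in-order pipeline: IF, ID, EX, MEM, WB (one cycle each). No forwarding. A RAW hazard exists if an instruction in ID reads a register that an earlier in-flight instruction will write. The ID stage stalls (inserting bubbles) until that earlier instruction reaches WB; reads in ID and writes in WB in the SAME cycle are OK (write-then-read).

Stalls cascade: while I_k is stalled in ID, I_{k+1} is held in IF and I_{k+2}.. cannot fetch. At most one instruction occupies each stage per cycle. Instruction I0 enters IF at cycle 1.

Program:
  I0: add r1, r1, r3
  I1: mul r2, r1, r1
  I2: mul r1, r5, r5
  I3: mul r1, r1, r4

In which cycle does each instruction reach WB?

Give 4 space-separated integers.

Answer: 5 8 9 12

Derivation:
I0 add r1 <- r1,r3: IF@1 ID@2 stall=0 (-) EX@3 MEM@4 WB@5
I1 mul r2 <- r1,r1: IF@2 ID@3 stall=2 (RAW on I0.r1 (WB@5)) EX@6 MEM@7 WB@8
I2 mul r1 <- r5,r5: IF@3 ID@6 stall=0 (-) EX@7 MEM@8 WB@9
I3 mul r1 <- r1,r4: IF@6 ID@7 stall=2 (RAW on I2.r1 (WB@9)) EX@10 MEM@11 WB@12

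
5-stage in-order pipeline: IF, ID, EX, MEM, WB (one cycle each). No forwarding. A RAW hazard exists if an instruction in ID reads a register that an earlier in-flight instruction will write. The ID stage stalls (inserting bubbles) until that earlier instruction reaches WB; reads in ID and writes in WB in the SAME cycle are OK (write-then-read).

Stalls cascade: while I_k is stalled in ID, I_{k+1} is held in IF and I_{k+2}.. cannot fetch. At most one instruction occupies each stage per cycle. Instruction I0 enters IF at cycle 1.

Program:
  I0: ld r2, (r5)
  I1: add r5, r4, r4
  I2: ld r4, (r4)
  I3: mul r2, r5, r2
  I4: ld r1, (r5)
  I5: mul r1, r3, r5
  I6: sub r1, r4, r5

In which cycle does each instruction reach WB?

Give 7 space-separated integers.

I0 ld r2 <- r5: IF@1 ID@2 stall=0 (-) EX@3 MEM@4 WB@5
I1 add r5 <- r4,r4: IF@2 ID@3 stall=0 (-) EX@4 MEM@5 WB@6
I2 ld r4 <- r4: IF@3 ID@4 stall=0 (-) EX@5 MEM@6 WB@7
I3 mul r2 <- r5,r2: IF@4 ID@5 stall=1 (RAW on I1.r5 (WB@6)) EX@7 MEM@8 WB@9
I4 ld r1 <- r5: IF@5 ID@7 stall=0 (-) EX@8 MEM@9 WB@10
I5 mul r1 <- r3,r5: IF@7 ID@8 stall=0 (-) EX@9 MEM@10 WB@11
I6 sub r1 <- r4,r5: IF@8 ID@9 stall=0 (-) EX@10 MEM@11 WB@12

Answer: 5 6 7 9 10 11 12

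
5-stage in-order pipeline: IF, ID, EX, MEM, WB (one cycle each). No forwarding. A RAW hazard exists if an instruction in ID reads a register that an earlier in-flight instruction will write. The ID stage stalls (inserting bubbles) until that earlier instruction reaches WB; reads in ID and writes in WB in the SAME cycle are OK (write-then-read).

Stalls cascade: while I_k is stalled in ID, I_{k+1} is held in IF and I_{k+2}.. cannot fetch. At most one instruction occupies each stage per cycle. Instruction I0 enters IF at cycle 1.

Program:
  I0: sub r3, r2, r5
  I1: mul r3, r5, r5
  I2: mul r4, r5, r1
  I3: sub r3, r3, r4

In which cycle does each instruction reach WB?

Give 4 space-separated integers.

I0 sub r3 <- r2,r5: IF@1 ID@2 stall=0 (-) EX@3 MEM@4 WB@5
I1 mul r3 <- r5,r5: IF@2 ID@3 stall=0 (-) EX@4 MEM@5 WB@6
I2 mul r4 <- r5,r1: IF@3 ID@4 stall=0 (-) EX@5 MEM@6 WB@7
I3 sub r3 <- r3,r4: IF@4 ID@5 stall=2 (RAW on I2.r4 (WB@7)) EX@8 MEM@9 WB@10

Answer: 5 6 7 10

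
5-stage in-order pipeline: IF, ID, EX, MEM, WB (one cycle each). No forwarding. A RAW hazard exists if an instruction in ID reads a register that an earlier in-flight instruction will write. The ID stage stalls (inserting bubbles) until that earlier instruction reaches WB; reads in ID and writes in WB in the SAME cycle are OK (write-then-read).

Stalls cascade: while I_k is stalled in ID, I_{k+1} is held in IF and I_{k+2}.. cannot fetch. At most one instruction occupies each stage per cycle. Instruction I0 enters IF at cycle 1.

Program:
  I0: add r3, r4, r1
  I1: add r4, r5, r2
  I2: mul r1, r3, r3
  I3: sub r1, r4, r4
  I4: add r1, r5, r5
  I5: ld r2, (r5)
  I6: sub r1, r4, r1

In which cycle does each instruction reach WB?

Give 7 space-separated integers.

I0 add r3 <- r4,r1: IF@1 ID@2 stall=0 (-) EX@3 MEM@4 WB@5
I1 add r4 <- r5,r2: IF@2 ID@3 stall=0 (-) EX@4 MEM@5 WB@6
I2 mul r1 <- r3,r3: IF@3 ID@4 stall=1 (RAW on I0.r3 (WB@5)) EX@6 MEM@7 WB@8
I3 sub r1 <- r4,r4: IF@4 ID@6 stall=0 (-) EX@7 MEM@8 WB@9
I4 add r1 <- r5,r5: IF@6 ID@7 stall=0 (-) EX@8 MEM@9 WB@10
I5 ld r2 <- r5: IF@7 ID@8 stall=0 (-) EX@9 MEM@10 WB@11
I6 sub r1 <- r4,r1: IF@8 ID@9 stall=1 (RAW on I4.r1 (WB@10)) EX@11 MEM@12 WB@13

Answer: 5 6 8 9 10 11 13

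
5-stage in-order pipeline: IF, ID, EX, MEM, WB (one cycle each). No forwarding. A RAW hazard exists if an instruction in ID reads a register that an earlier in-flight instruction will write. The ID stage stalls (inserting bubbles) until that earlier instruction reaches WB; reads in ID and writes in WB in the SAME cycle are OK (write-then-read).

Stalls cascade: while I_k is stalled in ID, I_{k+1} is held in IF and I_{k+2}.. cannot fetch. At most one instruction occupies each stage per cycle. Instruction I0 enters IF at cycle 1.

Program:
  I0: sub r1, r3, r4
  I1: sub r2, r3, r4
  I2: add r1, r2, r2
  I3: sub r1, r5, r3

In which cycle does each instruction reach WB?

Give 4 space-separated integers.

Answer: 5 6 9 10

Derivation:
I0 sub r1 <- r3,r4: IF@1 ID@2 stall=0 (-) EX@3 MEM@4 WB@5
I1 sub r2 <- r3,r4: IF@2 ID@3 stall=0 (-) EX@4 MEM@5 WB@6
I2 add r1 <- r2,r2: IF@3 ID@4 stall=2 (RAW on I1.r2 (WB@6)) EX@7 MEM@8 WB@9
I3 sub r1 <- r5,r3: IF@4 ID@7 stall=0 (-) EX@8 MEM@9 WB@10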